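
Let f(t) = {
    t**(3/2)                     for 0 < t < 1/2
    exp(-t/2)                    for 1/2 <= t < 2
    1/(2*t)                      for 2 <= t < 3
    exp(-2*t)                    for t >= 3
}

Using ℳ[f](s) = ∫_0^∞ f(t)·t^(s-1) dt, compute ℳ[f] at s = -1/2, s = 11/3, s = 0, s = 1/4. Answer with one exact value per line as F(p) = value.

F(-1/2) = -sqrt(2)*sqrt(pi)*erfc(1/2) - sqrt(2)*exp(-1) - sqrt(3)/27 - 2*sqrt(2)*sqrt(pi)*erfc(sqrt(6)) + 2*sqrt(3)*exp(-6)/3 + sqrt(2)/12 + sqrt(2)*sqrt(pi)*erfc(1) + 1/2 + 2*sqrt(2)*exp(-1/4)
F(11/3) = -8*2**(2/3)*uppergamma(11/3, 1) - 3*2**(2/3)/4 + 3*2**(5/6)/992 + 2**(1/3)*uppergamma(11/3, 6)/16 + 27*3**(2/3)/16 + 8*2**(2/3)*uppergamma(11/3, 1/4)
F(0) = Ei(-1) - Ei(-6) + 1/12 + sqrt(2)/6 - Ei(-1/4)
F(1/4) = -2**(1/4)*uppergamma(1/4, 1) - 2*3**(1/4)/9 + 2**(3/4)*uppergamma(1/4, 6)/2 + 10*2**(1/4)/21 + 2**(1/4)*uppergamma(1/4, 1/4)

along the cuts 1/2, 2, 3, ℳ[f](s) splits into 4 integrals
between 0 and 1/2 the integrand is t**(3/2)·t^(s-1)
∫ exp(-t/2)·t^(s-1) over [1/2, 2)
for t in [2, 3): the term is ∫ 1/(2*t)·t^(s-1)
∫ over [3, ∞) of exp(-2*t)·t^(s-1) joins the sum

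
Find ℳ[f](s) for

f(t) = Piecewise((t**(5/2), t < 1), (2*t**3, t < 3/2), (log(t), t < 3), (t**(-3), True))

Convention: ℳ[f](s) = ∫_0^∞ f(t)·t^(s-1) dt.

back out the shared t-power: t**(3/2) on [0, 1); 2*t**2 on [1, 3/2); log(t)/t on [3/2, 3); …
decompose at 1, 3/2, 3; ℳ[f](s) sums the 4 pieces' integrals
∫ t**(5/2)·t^(s-1) over [0, 1)
∫ 2*t**3·t^(s-1) over [1, 3/2)
[3/2, 3) adds the kernel integral of log(t)
on [3, ∞): add ∫ t**(-3)·t^(s-1) dt

2**(-s - 1)*(324*2**(s + 1)*(s - 3)*(s + 3)*(-2*s + (s + 1)**2 - 1) - 324*2**(s + 1)*(s - 3)*(2*s + 5)*(-2*s + (s + 1)**2 - 1) - 108*3**(s + 1)*(s - 3)*(s + 1)*(s + 3)*(2*s + 5)*log(3) + 108*3**(s + 1)*(s - 3)*(s + 1)*(s + 3)*(2*s + 5)*log(2) - 108*3**(s + 1)*(s - 3)*(s + 3)*(2*s + 5)*log(2) + 108*3**(s + 1)*(s - 3)*(s + 3)*(2*s + 5) + 108*3**(s + 1)*(s - 3)*(s + 3)*(2*s + 5)*log(3) + 729*3**(s + 1)*(s - 3)*(2*s + 5)*(-2*s + (s + 1)**2 - 1) + 54*6**(s + 1)*(s - 3)*(s + 1)*(s + 3)*(2*s + 5)*log(3) - 54*6**(s + 1)*(s - 3)*(s + 3)*(2*s + 5)*log(3) - 54*6**(s + 1)*(s - 3)*(s + 3)*(2*s + 5) - 2*6**(s + 1)*(s + 3)*(2*s + 5)*(-2*s + (s + 1)**2 - 1))/(162*(s - 3)*(s + 3)*(2*s + 5)*(-2*s + (s + 1)**2 - 1))
  -5/2 < Re(s) < 3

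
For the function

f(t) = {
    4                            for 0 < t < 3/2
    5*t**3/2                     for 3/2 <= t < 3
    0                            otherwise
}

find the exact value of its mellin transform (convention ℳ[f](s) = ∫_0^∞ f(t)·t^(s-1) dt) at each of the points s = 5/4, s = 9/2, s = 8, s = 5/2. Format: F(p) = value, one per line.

F(5/4) = 3*3**(1/4)*(413*2**(3/4) + 21600)/1360
F(9/2) = -153*sqrt(6)/256 + 729*sqrt(3)
F(8) = 1813676913/45056
F(5/2) = 261*sqrt(6)/3520 + 1215*sqrt(3)/11

breakpoints 3/2: one integral from each of the 2 segments
∫ over [0, 3/2) of 4·t^(s-1) joins the sum
∫ over [3/2, 3) of 5*t**3/2·t^(s-1) joins the sum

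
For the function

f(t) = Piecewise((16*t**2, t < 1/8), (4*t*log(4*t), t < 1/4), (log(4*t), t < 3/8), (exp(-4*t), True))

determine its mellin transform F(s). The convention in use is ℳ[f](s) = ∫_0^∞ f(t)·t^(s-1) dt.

(4*2**s*s**2*(s + 2)*(s**2 + 2*s + 1)*uppergamma(s, 3/2) - 4*2**s*s**2*(s + 2) + 4*2**s*(s + 2)*(s**2 + 2*s + 1) + 3**s*s*(s + 2)*(-4*log(2) + 4*log(3))*(s**2 + 2*s + 1) - 4*3**s*(s + 2)*(s**2 + 2*s + 1) + s**3*(s + 2)*log(4) + s**2*(s + 2)*log(4) + 2*s**2*(s + 2) + s**2*(s**2 + 2*s + 1))/(4*2**(3*s)*s**2*(s + 2)*(s**2 + 2*s + 1))
  Re(s) > -2

back out the common scale on t: 4*t**2 on [0, 1/4); 2*t*log(2*t) on [1/4, 1/2); log(2*t) on [1/2, 3/4); …
undo the common scale on t: t**2 on [0, 1/2); t*log(t) on [1/2, 1); log(t) on [1, 3/2); …
breakpoints 1/8, 1/4, 3/8: one integral from each of the 4 segments
∫ 16*t**2·t^(s-1) over [0, 1/8)
piece [1/8, 1/4): integrate 4*t*log(4*t) against the kernel
∫ over [1/4, 3/8) of log(4*t)·t^(s-1) joins the sum
the [3/8, ∞) slice contributes ∫ exp(-4*t)·t^(s-1) dt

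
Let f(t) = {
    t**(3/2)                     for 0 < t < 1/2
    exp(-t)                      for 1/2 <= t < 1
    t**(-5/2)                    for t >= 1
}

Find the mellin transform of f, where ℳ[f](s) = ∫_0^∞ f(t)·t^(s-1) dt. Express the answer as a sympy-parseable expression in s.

the 3 pieces separated at 1/2, 1 each add one integral
[0, 1/2) adds the kernel integral of t**(3/2)
on [1/2, 1) integrate f = exp(-t) against the kernel
∫ t**(-5/2)·t^(s-1) over [1, ∞)

(2*2**s*(2*s - 5)*(2*s + 3)*uppergamma(s, 1/2) - 2*2**s*(2*s - 5)*(2*s + 3)*uppergamma(s, 1) - 4*2**s*(2*s + 3) + sqrt(2)*(2*s - 5))/(2*2**s*(2*s - 5)*(2*s + 3))
  -3/2 < Re(s) < 5/2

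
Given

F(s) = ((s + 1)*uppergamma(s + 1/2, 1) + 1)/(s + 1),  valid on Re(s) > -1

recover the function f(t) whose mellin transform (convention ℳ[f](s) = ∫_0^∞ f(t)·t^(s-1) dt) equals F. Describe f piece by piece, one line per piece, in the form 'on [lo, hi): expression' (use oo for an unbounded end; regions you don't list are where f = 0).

peel off the shared t-power: sqrt(t) on [0, 1); exp(-t) on [1, ∞)
f breaks at 1 into 2 integrals to sum
on [0, 1): add ∫ t·t^(s-1) dt
∫ over [1, ∞) of sqrt(t)*exp(-t)·t^(s-1) joins the sum

on [0, 1): t
on [1, oo): sqrt(t)*exp(-t)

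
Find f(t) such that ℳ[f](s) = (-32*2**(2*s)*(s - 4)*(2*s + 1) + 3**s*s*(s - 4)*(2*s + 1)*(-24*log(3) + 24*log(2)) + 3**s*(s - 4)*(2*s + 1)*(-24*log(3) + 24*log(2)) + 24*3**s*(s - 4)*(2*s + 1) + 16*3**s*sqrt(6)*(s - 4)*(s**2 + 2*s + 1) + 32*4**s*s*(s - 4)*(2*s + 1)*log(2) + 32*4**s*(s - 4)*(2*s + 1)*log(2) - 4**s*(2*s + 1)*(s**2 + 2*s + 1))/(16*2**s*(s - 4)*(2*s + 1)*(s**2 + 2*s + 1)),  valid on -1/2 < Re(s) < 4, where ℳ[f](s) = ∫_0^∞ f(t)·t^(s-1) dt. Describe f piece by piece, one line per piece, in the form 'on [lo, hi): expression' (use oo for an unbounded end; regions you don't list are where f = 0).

linearity at 3/2, 2 turns ℳ[f](s) into 3 summed integrals
∫ over [0, 3/2) of sqrt(t)·t^(s-1) joins the sum
on [3/2, 2) integrate f = t*log(t) against the kernel
for t in [2, ∞): the term is ∫ t**(-4)·t^(s-1)

on [0, 3/2): sqrt(t)
on [3/2, 2): t*log(t)
on [2, oo): t**(-4)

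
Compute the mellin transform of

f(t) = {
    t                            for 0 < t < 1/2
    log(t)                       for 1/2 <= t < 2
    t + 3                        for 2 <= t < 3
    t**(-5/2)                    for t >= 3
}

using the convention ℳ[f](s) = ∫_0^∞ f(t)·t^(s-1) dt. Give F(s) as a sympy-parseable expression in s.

f breaks at 1/2, 2, 3 into 4 integrals to sum
∫ t·t^(s-1) over [0, 1/2)
the [1/2, 2) slice contributes ∫ log(t)·t^(s-1) dt
piece [2, 3): integrate (t + 3) against the kernel
[3, ∞) adds the kernel integral of t**(-5/2)

(-270*2**(2*s)*s**2*(2*s - 5) + 54*2**(2*s)*s*(s + 1)*(2*s - 5)*log(2) - 162*2**(2*s)*s*(2*s - 5) - 54*2**(2*s)*(s + 1)*(2*s - 5) - 4*sqrt(3)*6**s*s**2*(s + 1) + 324*6**s*s**2*(2*s - 5) + 162*6**s*s*(2*s - 5) + 27*s**2*(2*s - 5) + 54*s*(s + 1)*(2*s - 5)*log(2) + (2*s - 5)*(54*s + 54))/(54*2**s*s**2*(s + 1)*(2*s - 5))
  -1 < Re(s) < 5/2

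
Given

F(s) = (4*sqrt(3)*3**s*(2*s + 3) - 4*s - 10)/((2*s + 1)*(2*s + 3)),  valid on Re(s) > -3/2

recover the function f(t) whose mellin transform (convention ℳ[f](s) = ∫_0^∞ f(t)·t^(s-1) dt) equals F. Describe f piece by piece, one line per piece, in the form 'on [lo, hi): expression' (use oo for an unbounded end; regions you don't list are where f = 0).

the 2 pieces separated at 1 each add one integral
segment [0, 1) carries t**(3/2); integrate it
on [1, 3) integrate f = 2*sqrt(t) against the kernel

on [0, 1): t**(3/2)
on [1, 3): 2*sqrt(t)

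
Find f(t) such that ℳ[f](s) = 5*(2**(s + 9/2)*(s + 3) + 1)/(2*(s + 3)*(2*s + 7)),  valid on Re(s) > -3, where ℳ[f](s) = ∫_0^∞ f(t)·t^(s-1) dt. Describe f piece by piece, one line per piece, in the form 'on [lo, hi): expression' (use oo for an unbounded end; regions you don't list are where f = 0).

breakpoints 1: one integral from each of the 2 segments
segment 0 to 1 holds 5*t**3/2; add its integral
between 1 and 2 the integrand is 5*t**(7/2)/2·t^(s-1)

on [0, 1): 5*t**3/2
on [1, 2): 5*t**(7/2)/2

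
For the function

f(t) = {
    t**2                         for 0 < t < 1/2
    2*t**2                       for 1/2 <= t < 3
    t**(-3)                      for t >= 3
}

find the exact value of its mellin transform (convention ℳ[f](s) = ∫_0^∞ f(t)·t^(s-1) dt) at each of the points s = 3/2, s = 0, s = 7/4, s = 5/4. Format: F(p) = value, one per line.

back out the shared t-power: t on [0, 1/2); 2*t on [1/2, 3); t**(-4) on [3, ∞)
linearity at 1/2, 3 turns ℳ[f](s) into 3 summed integrals
over [0, 1/2), the kernel integral of t**2 enters the sum
[1/2, 3) adds the kernel integral of 2*t**2
∫ over [3, ∞) of t**(-3)·t^(s-1) joins the sum

F(3/2) = sqrt(2)*(-27 + 11720*sqrt(6))/1512
F(0) = 5759/648
F(7/4) = 2**(1/4)*(-3 + 1304*6**(3/4))/180
F(5/4) = 2**(3/4)*(-63 + 27320*6**(1/4))/3276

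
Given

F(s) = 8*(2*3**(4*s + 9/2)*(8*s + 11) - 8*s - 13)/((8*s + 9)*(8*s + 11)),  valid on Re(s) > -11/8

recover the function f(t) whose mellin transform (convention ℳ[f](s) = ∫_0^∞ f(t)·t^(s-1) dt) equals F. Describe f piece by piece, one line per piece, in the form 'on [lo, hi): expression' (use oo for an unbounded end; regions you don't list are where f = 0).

on [0, 1): t**(11/8)
on [1, 81): 2*t**(9/8)

reversing the power substitution: t**(11/4) on [0, 1); 2*t**(9/4) on [1, 9)
the shared t-power comes off first: t**(3/4) on [0, 1); 2*t**(1/4) on [1, 9)
peel off the power substitution: t**(3/2) on [0, 1); 2*sqrt(t) on [1, 3)
split f at 1: ℳ[f](s) collects 2 kernel integrals
for t in [0, 1): the term is ∫ t**(11/8)·t^(s-1)
for t in [1, 81): the term is ∫ 2*t**(9/8)·t^(s-1)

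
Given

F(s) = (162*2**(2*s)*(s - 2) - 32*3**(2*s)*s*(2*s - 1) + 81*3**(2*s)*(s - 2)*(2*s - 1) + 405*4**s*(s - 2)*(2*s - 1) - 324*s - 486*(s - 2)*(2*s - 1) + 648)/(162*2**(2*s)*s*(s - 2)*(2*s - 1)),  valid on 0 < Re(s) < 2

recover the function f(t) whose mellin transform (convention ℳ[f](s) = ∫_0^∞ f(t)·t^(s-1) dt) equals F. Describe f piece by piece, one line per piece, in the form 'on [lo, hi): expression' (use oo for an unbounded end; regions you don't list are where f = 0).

on [0, 1/4): 1
on [1/4, 1): (2*sqrt(t) + 1)/sqrt(t)
on [1, 9/4): 1/2
on [9/4, oo): t**(-2)

undo the power substitution: 1 on [0, 1/2); (2*t + 1)/t on [1/2, 1); 1/2 on [1, 3/2); …
undo the shared t-power: t on [0, 1/2); 2*t + 1 on [1/2, 1); t/2 on [1, 3/2); …
breakpoints 1/4, 1, 9/4: one integral from each of the 4 segments
the [0, 1/4) slice contributes ∫ 1·t^(s-1) dt
segment [1/4, 1) carries (2*sqrt(t) + 1)/sqrt(t); integrate it
the [1, 9/4) slice contributes ∫ 1/2·t^(s-1) dt
∫ t**(-2)·t^(s-1) over [9/4, ∞)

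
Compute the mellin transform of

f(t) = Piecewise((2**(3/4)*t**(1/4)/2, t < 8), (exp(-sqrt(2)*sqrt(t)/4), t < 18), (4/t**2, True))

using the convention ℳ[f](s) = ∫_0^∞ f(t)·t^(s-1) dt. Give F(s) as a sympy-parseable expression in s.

reversing the common scale on t: t**(1/4) on [0, 4); exp(-sqrt(t)/2) on [4, 9); t**(-2) on [9, ∞)
back out the power substitution: sqrt(t) on [0, 2); exp(-t/2) on [2, 3); t**(-4) on [3, ∞)
summing 3 kernel integrals split by 8, 18 yields ℳ[f](s)
the [0, 8) slice contributes ∫ 2**(3/4)*t**(1/4)/2·t^(s-1) dt
over [8, 18), the kernel integral of exp(-sqrt(2)*sqrt(t)/4) enters the sum
∫ 4/t**2·t^(s-1) over [18, ∞)

2**s*(324*2**(2*s + 1/2)*(s - 2) + 162*4**s*(s - 2)*(4*s + 1)*uppergamma(2*s, 1) - 162*4**s*(s - 2)*(4*s + 1)*uppergamma(2*s, 3/2) - 9**s*(4*s + 1))/(81*(s - 2)*(4*s + 1))
  -1/4 < Re(s) < 2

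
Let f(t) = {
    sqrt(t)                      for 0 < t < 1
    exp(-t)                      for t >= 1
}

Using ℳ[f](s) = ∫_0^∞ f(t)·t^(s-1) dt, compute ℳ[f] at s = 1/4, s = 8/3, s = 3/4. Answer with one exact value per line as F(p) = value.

F(1/4) = uppergamma(1/4, 1) + 4/3
F(8/3) = 6/19 + uppergamma(8/3, 1)
F(3/4) = uppergamma(3/4, 1) + 4/5

split f at 1: ℳ[f](s) collects 2 kernel integrals
∫ sqrt(t)·t^(s-1) over [0, 1)
the [1, ∞) slice contributes ∫ exp(-t)·t^(s-1) dt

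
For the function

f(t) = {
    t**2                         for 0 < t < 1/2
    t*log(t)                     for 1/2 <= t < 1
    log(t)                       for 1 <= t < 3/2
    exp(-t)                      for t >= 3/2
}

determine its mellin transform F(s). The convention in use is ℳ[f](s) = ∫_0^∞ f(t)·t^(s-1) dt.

breakpoints 1/2, 1, 3/2: one integral from each of the 4 segments
for t in [0, 1/2): the term is ∫ t**2·t^(s-1)
segment [1/2, 1) carries t*log(t); integrate it
over [1, 3/2), the kernel integral of log(t) enters the sum
for t in [3/2, ∞): the term is ∫ exp(-t)·t^(s-1)

(4*2**s*s**2*(s + 2)*(s**2 + 2*s + 1)*uppergamma(s, 3/2) - 4*2**s*s**2*(s + 2) + 4*2**s*(s + 2)*(s**2 + 2*s + 1) + 3**s*s*(s + 2)*(-4*log(2) + 4*log(3))*(s**2 + 2*s + 1) - 4*3**s*(s + 2)*(s**2 + 2*s + 1) + s**3*(s + 2)*log(4) + s**2*(s + 2)*log(4) + 2*s**2*(s + 2) + s**2*(s**2 + 2*s + 1))/(4*2**s*s**2*(s + 2)*(s**2 + 2*s + 1))
  Re(s) > -2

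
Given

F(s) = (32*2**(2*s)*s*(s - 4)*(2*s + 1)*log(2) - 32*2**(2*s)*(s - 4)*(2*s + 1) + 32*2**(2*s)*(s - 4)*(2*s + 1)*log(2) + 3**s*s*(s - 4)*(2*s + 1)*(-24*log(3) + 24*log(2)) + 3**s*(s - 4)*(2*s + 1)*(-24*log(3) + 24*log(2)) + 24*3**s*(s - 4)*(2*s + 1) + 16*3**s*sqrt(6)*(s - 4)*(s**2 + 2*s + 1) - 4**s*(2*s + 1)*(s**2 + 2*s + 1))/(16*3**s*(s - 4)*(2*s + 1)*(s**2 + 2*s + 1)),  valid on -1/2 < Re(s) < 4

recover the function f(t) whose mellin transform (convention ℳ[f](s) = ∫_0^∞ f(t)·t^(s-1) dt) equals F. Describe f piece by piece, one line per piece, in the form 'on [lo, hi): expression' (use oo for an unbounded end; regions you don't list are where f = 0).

on [0, 1): sqrt(6)*sqrt(t)/2
on [1, 4/3): 3*t*log(3*t/2)/2
on [4/3, oo): 16/(81*t**4)

reversing the common scale on t: sqrt(t) on [0, 3/2); t*log(t) on [3/2, 2); t**(-4) on [2, ∞)
decompose at 1, 4/3; ℳ[f](s) sums the 3 pieces' integrals
the [0, 1) slice contributes ∫ sqrt(6)*sqrt(t)/2·t^(s-1) dt
piece [1, 4/3): integrate 3*t*log(3*t/2)/2 against the kernel
[4/3, ∞) adds the kernel integral of 16/(81*t**4)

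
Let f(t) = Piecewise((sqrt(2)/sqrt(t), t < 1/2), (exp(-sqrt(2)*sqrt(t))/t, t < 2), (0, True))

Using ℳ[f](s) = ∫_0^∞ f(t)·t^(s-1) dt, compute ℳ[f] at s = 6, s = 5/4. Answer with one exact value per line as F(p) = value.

F(6) = (-29493376 + exp(2) + 10850510*E)*exp(-2)/176
F(5/4) = 2**(3/4)*(-sqrt(pi)*erfc(sqrt(2)) + sqrt(pi)*erfc(1) + 2/3)

remove the shared t-power first: sqrt(2)*sqrt(t) on [0, 1/2); exp(-sqrt(2)*sqrt(t)) on [1/2, 2)
undo the common scale on t: sqrt(t) on [0, 1); exp(-sqrt(t)) on [1, 4)
back out the power substitution: t on [0, 1); exp(-t) on [1, 2)
the 2 pieces separated at 1/2 each add one integral
over [0, 1/2), the kernel integral of sqrt(2)/sqrt(t) enters the sum
for t in [1/2, 2): the term is ∫ exp(-sqrt(2)*sqrt(t))/t·t^(s-1)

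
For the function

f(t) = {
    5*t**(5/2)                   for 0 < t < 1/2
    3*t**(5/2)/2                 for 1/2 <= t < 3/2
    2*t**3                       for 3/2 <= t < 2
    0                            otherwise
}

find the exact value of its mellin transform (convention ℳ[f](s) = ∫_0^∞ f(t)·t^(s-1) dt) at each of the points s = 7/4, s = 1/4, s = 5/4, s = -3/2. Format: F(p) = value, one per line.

summing 3 kernel integrals split by 1/2, 3/2 yields ℳ[f](s)
segment [0, 1/2) carries 5*t**(5/2); integrate it
piece [1/2, 3/2): integrate 3*t**(5/2)/2 against the kernel
between 3/2 and 2 the integrand is 2*t**3·t^(s-1)

F(7/4) = 2**(1/4)*(-5508*3**(3/4) + 4617*sqrt(2)*3**(1/4) + 34949*sqrt(2))/5168
F(1/4) = 9*2**(1/4)*(-66*sqrt(2)*3**(1/4) + 39*3**(3/4) + 323)/572
F(5/4) = 2**(1/4)*(-2430*sqrt(2)*3**(1/4) + 1377*3**(3/4) + 15479)/2040
F(-3/2) = -sqrt(6) + 8*sqrt(2)/3 + 4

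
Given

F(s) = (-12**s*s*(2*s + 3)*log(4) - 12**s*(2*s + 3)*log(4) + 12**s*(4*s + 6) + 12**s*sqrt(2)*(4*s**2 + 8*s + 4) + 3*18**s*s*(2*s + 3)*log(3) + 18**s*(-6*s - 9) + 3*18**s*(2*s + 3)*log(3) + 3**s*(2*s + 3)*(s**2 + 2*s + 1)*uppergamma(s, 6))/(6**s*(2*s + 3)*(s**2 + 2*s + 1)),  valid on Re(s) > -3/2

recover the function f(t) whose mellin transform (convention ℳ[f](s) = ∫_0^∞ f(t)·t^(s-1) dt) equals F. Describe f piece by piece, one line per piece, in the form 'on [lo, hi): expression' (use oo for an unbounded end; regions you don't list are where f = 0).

cuts at 2, 3: linearity sums the 3 kernel integrals
the [0, 2) slice contributes ∫ t**(3/2)·t^(s-1) dt
segment [2, 3) carries t*log(t); integrate it
for t in [3, ∞): the term is ∫ exp(-2*t)·t^(s-1)

on [0, 2): t**(3/2)
on [2, 3): t*log(t)
on [3, oo): exp(-2*t)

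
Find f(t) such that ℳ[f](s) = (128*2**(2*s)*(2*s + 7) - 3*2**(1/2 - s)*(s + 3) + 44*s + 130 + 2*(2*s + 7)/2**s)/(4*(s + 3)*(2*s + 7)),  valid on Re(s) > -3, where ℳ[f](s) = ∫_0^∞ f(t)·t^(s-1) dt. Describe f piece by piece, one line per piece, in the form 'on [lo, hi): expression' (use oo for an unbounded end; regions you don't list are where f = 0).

the 3 pieces separated at 1/2, 1 each add one integral
between 0 and 1/2 the integrand is 4*t**3·t^(s-1)
between 1/2 and 1 the integrand is 6*t**(7/2)·t^(s-1)
between 1 and 4 the integrand is t**3/2·t^(s-1)

on [0, 1/2): 4*t**3
on [1/2, 1): 6*t**(7/2)
on [1, 4): t**3/2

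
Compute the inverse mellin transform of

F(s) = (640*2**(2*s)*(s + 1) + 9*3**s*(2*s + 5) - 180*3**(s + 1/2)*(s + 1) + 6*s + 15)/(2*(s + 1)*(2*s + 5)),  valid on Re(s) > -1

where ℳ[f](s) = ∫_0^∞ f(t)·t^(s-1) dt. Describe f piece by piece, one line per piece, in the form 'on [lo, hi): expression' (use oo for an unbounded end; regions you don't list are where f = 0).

on [0, 1): 3*t
on [1, 3): 3*t/2
on [3, 4): 5*t**(5/2)

the 3 pieces separated at 1, 3 each add one integral
∫ over [0, 1) of 3*t·t^(s-1) joins the sum
on [1, 3) integrate f = 3*t/2 against the kernel
the [3, 4) slice contributes ∫ 5*t**(5/2)·t^(s-1) dt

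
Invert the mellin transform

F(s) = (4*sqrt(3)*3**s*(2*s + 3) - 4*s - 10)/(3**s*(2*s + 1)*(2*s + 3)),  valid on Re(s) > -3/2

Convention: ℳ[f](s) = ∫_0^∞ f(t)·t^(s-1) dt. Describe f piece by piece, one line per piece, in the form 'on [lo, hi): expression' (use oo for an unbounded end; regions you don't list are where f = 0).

the common scale on t comes off first: t**(3/2) on [0, 1); 2*sqrt(t) on [1, 3)
split f at 1/3: ℳ[f](s) collects 2 kernel integrals
segment 0 to 1/3 holds 3*sqrt(3)*t**(3/2); add its integral
piece [1/3, 1): integrate 2*sqrt(3)*sqrt(t) against the kernel

on [0, 1/3): 3*sqrt(3)*t**(3/2)
on [1/3, 1): 2*sqrt(3)*sqrt(t)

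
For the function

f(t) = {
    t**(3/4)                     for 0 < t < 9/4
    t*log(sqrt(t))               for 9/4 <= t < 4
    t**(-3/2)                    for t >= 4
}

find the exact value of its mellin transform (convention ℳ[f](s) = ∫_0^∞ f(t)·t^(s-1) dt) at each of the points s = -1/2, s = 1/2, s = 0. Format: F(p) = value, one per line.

F(-1/2) = -31/32 + log(128/27) + 2*sqrt(6)
F(1/2) = -9*log(3)/4 - 7/9 + 9*sqrt(6)/10 + 91*log(2)/12
F(0) = -9*log(3)/4 - 19/24 + sqrt(6) + 25*log(2)/4

invert the power substitution to get t**(3/2) on [0, 3/2); t**2*log(t) on [3/2, 2); t**(-3) on [2, ∞)
the shared t-power comes off first: sqrt(t) on [0, 3/2); t*log(t) on [3/2, 2); t**(-4) on [2, ∞)
f breaks at 9/4, 4 into 3 integrals to sum
on [0, 9/4) integrate f = t**(3/4) against the kernel
over [9/4, 4), the kernel integral of t*log(sqrt(t)) enters the sum
[4, ∞) adds the kernel integral of t**(-3/2)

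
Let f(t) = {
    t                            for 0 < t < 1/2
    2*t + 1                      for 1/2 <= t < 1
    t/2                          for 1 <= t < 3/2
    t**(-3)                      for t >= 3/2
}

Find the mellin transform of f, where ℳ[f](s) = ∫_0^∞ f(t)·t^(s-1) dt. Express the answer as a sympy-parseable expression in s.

(270*2**s*s**2 - 702*2**s*s - 324*2**s + 49*3**s*s**2 - 275*3**s*s - 162*s**2 + 378*s + 324)/(108*2**s*s*(s**2 - 2*s - 3))
  -1 < Re(s) < 3

cuts at 1/2, 1, 3/2: linearity sums the 4 kernel integrals
segment 0 to 1/2 holds t; add its integral
over [1/2, 1), the kernel integral of (2*t + 1) enters the sum
the [1, 3/2) slice contributes ∫ t/2·t^(s-1) dt
for t in [3/2, ∞): the term is ∫ t**(-3)·t^(s-1)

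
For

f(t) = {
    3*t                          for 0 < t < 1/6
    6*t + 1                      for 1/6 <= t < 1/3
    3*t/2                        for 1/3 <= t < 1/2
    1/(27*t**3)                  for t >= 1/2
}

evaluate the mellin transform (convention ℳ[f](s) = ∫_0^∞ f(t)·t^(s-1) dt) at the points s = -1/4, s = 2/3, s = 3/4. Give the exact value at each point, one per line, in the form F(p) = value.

F(-1/4) = 6**(1/4)*(-1053*2**(3/4) + 383*3**(3/4) + 3510)/1053
F(2/3) = 6**(1/3)*(-2268 + 727*3**(2/3) + 3024*2**(2/3))/7560
F(3/4) = 6**(1/4)*(-2754 + 953*3**(3/4) + 3726*2**(3/4))/10206

remove the common scale on t first: t on [0, 1/2); 2*t + 1 on [1/2, 1); t/2 on [1, 3/2); …
slice at 1/6, 1/3, 1/2, transform all 4 pieces, and sum them
the [0, 1/6) slice contributes ∫ 3*t·t^(s-1) dt
[1/6, 1/3) adds the kernel integral of (6*t + 1)
on [1/3, 1/2) integrate f = 3*t/2 against the kernel
over [1/2, ∞), the kernel integral of 1/(27*t**3) enters the sum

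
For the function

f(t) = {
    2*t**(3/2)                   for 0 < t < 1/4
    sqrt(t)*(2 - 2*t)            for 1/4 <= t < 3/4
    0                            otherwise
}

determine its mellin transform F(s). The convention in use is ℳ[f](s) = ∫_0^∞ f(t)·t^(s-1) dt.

peel off the shared t-power: 2*t on [0, 1/4); 2 - 2*t on [1/4, 3/4)
peel off the common scale on t: t on [0, 1/2); 2 - t on [1/2, 3/2)
linearity at 1/4 turns ℳ[f](s) into 2 summed integrals
on [0, 1/4): add ∫ 2*t**(3/2)·t^(s-1) dt
the [1/4, 3/4) slice contributes ∫ sqrt(t)*(2 - 2*t)·t^(s-1) dt

(3**(s + 1/2)*(2*s + 1) + 8*3**(s + 1/2) - 4*s - 10)/(2*2**(2*s)*(2*s + 1)*(2*s + 3))
  Re(s) > -3/2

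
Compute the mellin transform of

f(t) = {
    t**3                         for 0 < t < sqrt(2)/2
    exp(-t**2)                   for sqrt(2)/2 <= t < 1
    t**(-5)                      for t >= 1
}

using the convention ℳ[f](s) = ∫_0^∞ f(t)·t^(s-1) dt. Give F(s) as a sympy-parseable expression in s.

undo the power substitution: t**(3/2) on [0, 1/2); exp(-t) on [1/2, 1); t**(-5/2) on [1, ∞)
the 3 pieces separated at sqrt(2)/2, 1 each add one integral
on [0, sqrt(2)/2) integrate f = t**3 against the kernel
∫ over [sqrt(2)/2, 1) of exp(-t**2)·t^(s-1) joins the sum
over [1, ∞), the kernel integral of t**(-5) enters the sum

(2*2**(s/2)*(s - 5)*(s + 3)*uppergamma(s/2, 1/2) - 2*2**(s/2)*(s - 5)*(s + 3)*uppergamma(s/2, 1) - 4*2**(s/2)*(s + 3) + sqrt(2)*(s - 5))/(4*2**(s/2)*(s - 5)*(s + 3))
  -3 < Re(s) < 5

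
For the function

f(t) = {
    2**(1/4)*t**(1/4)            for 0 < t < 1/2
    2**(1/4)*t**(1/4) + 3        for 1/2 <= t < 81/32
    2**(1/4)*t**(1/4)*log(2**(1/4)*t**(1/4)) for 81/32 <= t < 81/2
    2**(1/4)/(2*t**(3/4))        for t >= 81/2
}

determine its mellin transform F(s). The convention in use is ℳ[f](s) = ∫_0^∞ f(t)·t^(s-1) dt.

(-648*2**(4*s)*s*(4*s - 3)*(16*s**2 + 8*s + 1) - 162*2**(4*s)*(4*s - 3)*(16*s**2 + 8*s + 1) - 1296*3**(4*s)*s**2*(4*s - 3)*(4*s + 1)*log(3) + 1296*3**(4*s)*s**2*(4*s - 3)*(4*s + 1)*log(2) - 324*3**(4*s)*s*(4*s - 3)*(4*s + 1)*log(3) + 324*3**(4*s)*s*(4*s - 3)*(4*s + 1)*log(2) + 324*3**(4*s)*s*(4*s - 3)*(4*s + 1) + 972*3**(4*s)*s*(4*s - 3)*(16*s**2 + 8*s + 1) + 162*3**(4*s)*(4*s - 3)*(16*s**2 + 8*s + 1) + 2592*6**(4*s)*s**2*(4*s - 3)*(4*s + 1)*log(3) - 648*6**(4*s)*s*(4*s - 3)*(4*s + 1) + 648*6**(4*s)*s*(4*s - 3)*(4*s + 1)*log(3) - 8*6**(4*s)*s*(4*s + 1)*(16*s**2 + 8*s + 1))/(54*2**(5*s)*s*(4*s - 3)*(4*s + 1)*(16*s**2 + 8*s + 1))
  -1/4 < Re(s) < 3/4

reversing the common scale on t: t**(1/4) on [0, 1); t**(1/4) + 3 on [1, 81/16); t**(1/4)*log(t**(1/4)) on [81/16, 81); …
peel off the power substitution: sqrt(t) on [0, 1); sqrt(t) + 3 on [1, 9/4); sqrt(t)*log(sqrt(t)) on [9/4, 9); …
remove the power substitution first: t on [0, 1); t + 3 on [1, 3/2); t*log(t) on [3/2, 3); …
breakpoints 1/2, 81/32, 81/2: one integral from each of the 4 segments
over [0, 1/2), the kernel integral of 2**(1/4)*t**(1/4) enters the sum
for t in [1/2, 81/32): the term is ∫ (2**(1/4)*t**(1/4) + 3)·t^(s-1)
for t in [81/32, 81/2): the term is ∫ 2**(1/4)*t**(1/4)*log(2**(1/4)*t**(1/4))·t^(s-1)
on [81/2, ∞): add ∫ 2**(1/4)/(2*t**(3/4))·t^(s-1) dt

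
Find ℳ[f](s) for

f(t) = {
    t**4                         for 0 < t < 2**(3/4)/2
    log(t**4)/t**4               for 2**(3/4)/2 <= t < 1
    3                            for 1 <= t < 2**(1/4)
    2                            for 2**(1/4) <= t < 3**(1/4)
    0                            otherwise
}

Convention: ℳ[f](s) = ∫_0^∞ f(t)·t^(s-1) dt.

invert the power substitution to get t**2 on [0, sqrt(2)/2); log(t**2)/t**2 on [sqrt(2)/2, 1); 3 on [1, sqrt(2)); …
invert the power substitution to get t on [0, 1/2); log(t)/t on [1/2, 1); 3 on [1, 2); …
treat the 4 regions marked off by 2**(3/4)/2, 1, 2**(1/4) separately and sum
segment [0, 2**(3/4)/2) carries t**4; integrate it
segment [2**(3/4)/2, 1) carries log(t**4)/t**4; integrate it
∫ 3·t^(s-1) over [1, 2**(1/4))
on [2**(1/4), 3**(1/4)) integrate f = 2 against the kernel

(2**(3/4)/2)**s*(-8*2**(s/4)*s*(s + 4) - 6*2**(s/4)*(s + 4)*(s**2 - 8*s + 16) + 2*2**(s/2)*(s + 4)*(s**2 - 8*s + 16) + 4*6**(s/4)*(s + 4)*(s**2 - 8*s + 16) + 4*s**2*(s + 4)*log(2) - 16*s*(s + 4)*log(2) + 16*s*(s + 4) + s*(s**2 - 8*s + 16))/(2*s*(s + 4)*(s**2 - 8*s + 16))
  Re(s) > -4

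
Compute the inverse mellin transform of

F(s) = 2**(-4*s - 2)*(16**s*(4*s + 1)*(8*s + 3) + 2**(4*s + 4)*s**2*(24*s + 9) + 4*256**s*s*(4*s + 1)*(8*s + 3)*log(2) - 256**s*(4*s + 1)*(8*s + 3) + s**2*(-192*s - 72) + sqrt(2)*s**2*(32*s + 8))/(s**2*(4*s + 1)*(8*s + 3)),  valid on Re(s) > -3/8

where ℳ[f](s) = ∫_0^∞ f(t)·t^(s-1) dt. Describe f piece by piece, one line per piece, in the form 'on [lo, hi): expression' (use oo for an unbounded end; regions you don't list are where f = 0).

on [0, 1/16): t**(3/8)
on [1/16, 1): 3*t**(1/4)
on [1, 16): log(t**(1/4))

back out the power substitution: t**(3/4) on [0, 1/4); 3*sqrt(t) on [1/4, 1); log(sqrt(t)) on [1, 4)
remove the power substitution first: t**(3/2) on [0, 1/2); 3*t on [1/2, 1); log(t) on [1, 2)
decompose at 1/16, 1; ℳ[f](s) sums the 3 pieces' integrals
for t in [0, 1/16): the term is ∫ t**(3/8)·t^(s-1)
on [1/16, 1): add ∫ 3*t**(1/4)·t^(s-1) dt
∫ log(t**(1/4))·t^(s-1) over [1, 16)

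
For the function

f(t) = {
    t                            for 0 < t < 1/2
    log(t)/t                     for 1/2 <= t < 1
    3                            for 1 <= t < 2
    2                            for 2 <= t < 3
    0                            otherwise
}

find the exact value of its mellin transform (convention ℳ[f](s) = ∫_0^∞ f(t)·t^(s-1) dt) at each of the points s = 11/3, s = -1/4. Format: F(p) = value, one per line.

linearity at 1/2, 1, 2 turns ℳ[f](s) into 4 summed integrals
over [0, 1/2), the kernel integral of t enters the sum
the [1/2, 1) slice contributes ∫ log(t)/t·t^(s-1) dt
on [1, 2) integrate f = 3 against the kernel
segment 2 to 3 holds 2; add its integral

F(11/3) = -675/704 + 87*2**(1/3)/3584 + 3*2**(1/3)*log(2)/64 + 24*2**(2/3)/11 + 162*3**(2/3)/11
F(-1/4) = -8*3**(3/4)/3 - 2*2**(3/4) - 8*2**(1/4)*log(2)/5 + 146*2**(1/4)/75 + 284/25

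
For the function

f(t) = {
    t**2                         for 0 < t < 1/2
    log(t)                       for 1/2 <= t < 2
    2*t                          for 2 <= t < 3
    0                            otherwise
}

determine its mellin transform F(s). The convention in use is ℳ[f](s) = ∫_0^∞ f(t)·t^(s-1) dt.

(-16*2**(2*s)*s**2*(s + 2) + 4*2**(2*s)*s*(s + 1)*(s + 2)*log(2) - 4*2**(2*s)*(s + 1)*(s + 2) + 24*6**s*s**2*(s + 2) + s**2*(s + 1) + 4*s*(s + 1)*(s + 2)*log(2) + 4*(s + 1)*(s + 2))/(4*2**s*s**2*(s + 1)*(s + 2))
  Re(s) > -2

decompose at 1/2, 2; ℳ[f](s) sums the 3 pieces' integrals
on [0, 1/2) integrate f = t**2 against the kernel
over [1/2, 2), the kernel integral of log(t) enters the sum
[2, 3) adds the kernel integral of 2*t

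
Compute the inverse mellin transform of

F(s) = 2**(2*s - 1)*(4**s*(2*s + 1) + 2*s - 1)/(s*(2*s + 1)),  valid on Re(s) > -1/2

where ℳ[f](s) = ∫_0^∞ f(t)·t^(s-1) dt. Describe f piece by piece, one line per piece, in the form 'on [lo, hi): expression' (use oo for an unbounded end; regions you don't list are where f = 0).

on [0, 4): sqrt(t)/2
on [4, 16): 1/2

undo the power substitution: t/2 on [0, 2); 1/2 on [2, 4)
back out the common scale on t: t on [0, 1); 1/2 on [1, 2)
f breaks at 4 into 2 integrals to sum
on [0, 4) integrate f = sqrt(t)/2 against the kernel
over [4, 16), the kernel integral of 1/2 enters the sum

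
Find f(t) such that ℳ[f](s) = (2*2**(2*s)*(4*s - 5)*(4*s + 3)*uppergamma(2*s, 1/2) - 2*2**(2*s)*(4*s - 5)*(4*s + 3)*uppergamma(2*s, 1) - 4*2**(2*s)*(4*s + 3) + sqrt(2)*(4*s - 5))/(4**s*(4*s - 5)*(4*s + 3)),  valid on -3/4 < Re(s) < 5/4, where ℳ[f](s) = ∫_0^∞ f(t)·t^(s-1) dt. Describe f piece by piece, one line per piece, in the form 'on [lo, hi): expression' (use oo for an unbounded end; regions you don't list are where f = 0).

on [0, 1/4): t**(3/4)
on [1/4, 1): exp(-sqrt(t))
on [1, oo): t**(-5/4)

reversing the power substitution: t**(3/2) on [0, 1/2); exp(-t) on [1/2, 1); t**(-5/2) on [1, ∞)
cuts at 1/4, 1: linearity sums the 3 kernel integrals
over [0, 1/4), the kernel integral of t**(3/4) enters the sum
piece [1/4, 1): integrate exp(-sqrt(t)) against the kernel
∫ t**(-5/4)·t^(s-1) over [1, ∞)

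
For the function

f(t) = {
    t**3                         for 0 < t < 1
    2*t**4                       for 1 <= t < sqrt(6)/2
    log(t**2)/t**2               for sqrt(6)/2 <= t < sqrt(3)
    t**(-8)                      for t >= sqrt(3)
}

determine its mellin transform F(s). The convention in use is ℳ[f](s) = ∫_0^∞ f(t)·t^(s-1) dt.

undo the power substitution: t**(3/2) on [0, 1); 2*t**2 on [1, 3/2); log(t)/t on [3/2, 3); …
summing 4 kernel integrals split by 1, sqrt(6)/2, sqrt(3) yields ℳ[f](s)
segment 0 to 1 holds t**3; add its integral
on [1, sqrt(6)/2) integrate f = 2*t**4 against the kernel
piece [sqrt(6)/2, sqrt(3)): integrate log(t**2)/t**2 against the kernel
on [sqrt(3), ∞): add ∫ t**(-8)·t^(s-1) dt

(324*2**(s/2)*(s/2 - 4)*(s/2 + 2)*(s**2/4 - s + 1) - 324*2**(s/2)*(s/2 - 4)*(s + 3)*(s**2/4 - s + 1) - 54*3**(s/2)*s*(s/2 - 4)*(s/2 + 2)*(s + 3)*log(3) + 54*3**(s/2)*s*(s/2 - 4)*(s/2 + 2)*(s + 3)*log(2) - 108*3**(s/2)*(s/2 - 4)*(s/2 + 2)*(s + 3)*log(2) + 108*3**(s/2)*(s/2 - 4)*(s/2 + 2)*(s + 3) + 108*3**(s/2)*(s/2 - 4)*(s/2 + 2)*(s + 3)*log(3) + 729*3**(s/2)*(s/2 - 4)*(s + 3)*(s**2/4 - s + 1) + 27*6**(s/2)*s*(s/2 - 4)*(s/2 + 2)*(s + 3)*log(3) - 54*6**(s/2)*(s/2 - 4)*(s/2 + 2)*(s + 3)*log(3) - 54*6**(s/2)*(s/2 - 4)*(s/2 + 2)*(s + 3) - 2*6**(s/2)*(s/2 + 2)*(s + 3)*(s**2/4 - s + 1))/(324*2**(s/2)*(s/2 - 4)*(s/2 + 2)*(s + 3)*(s**2/4 - s + 1))
  -3 < Re(s) < 8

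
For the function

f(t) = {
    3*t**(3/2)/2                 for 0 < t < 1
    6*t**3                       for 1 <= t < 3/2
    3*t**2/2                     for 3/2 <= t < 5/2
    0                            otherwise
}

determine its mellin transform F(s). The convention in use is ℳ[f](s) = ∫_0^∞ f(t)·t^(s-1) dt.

treat the 3 regions marked off by 1, 3/2 separately and sum
[0, 1) adds the kernel integral of 3*t**(3/2)/2
∫ over [1, 3/2) of 6*t**3·t^(s-1) joins the sum
on [3/2, 5/2): add ∫ 3*t**2/2·t^(s-1) dt

3*(-24*2**s*s**2 - 72*2**s*s - 48*2**s + 90*3**s*s**2 + 297*3**s*s + 243*3**s + 50*5**s*s**2 + 225*5**s*s + 225*5**s)/(8*2**s*(2*s**3 + 13*s**2 + 27*s + 18))
  Re(s) > -3/2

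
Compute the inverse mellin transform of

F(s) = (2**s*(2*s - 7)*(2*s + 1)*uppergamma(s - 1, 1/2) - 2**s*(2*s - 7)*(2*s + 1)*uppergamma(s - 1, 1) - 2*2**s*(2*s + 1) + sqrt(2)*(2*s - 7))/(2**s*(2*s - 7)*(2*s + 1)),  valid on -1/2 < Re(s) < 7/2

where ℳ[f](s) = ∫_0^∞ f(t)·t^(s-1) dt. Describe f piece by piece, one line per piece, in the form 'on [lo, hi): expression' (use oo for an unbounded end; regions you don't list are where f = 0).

on [0, 1/2): sqrt(t)
on [1/2, 1): exp(-t)/t
on [1, oo): t**(-7/2)

strip the shared t-power: t**(3/2) on [0, 1/2); exp(-t) on [1/2, 1); t**(-5/2) on [1, ∞)
integrate the 3 segments split at 1/2, 1, then add the results
segment [0, 1/2) carries sqrt(t); integrate it
between 1/2 and 1 the integrand is exp(-t)/t·t^(s-1)
piece [1, ∞): integrate t**(-7/2) against the kernel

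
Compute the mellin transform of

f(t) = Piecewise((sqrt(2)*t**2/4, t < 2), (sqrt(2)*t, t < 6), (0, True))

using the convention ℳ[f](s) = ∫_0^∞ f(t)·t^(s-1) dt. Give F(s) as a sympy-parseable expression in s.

strip the shared t-power: sqrt(2)*t**(3/2)/4 on [0, 2); sqrt(2)*sqrt(t) on [2, 6)
the common scale on t comes off first: t**(3/2) on [0, 1); 2*sqrt(t) on [1, 3)
treat the 2 regions marked off by 2 separately and sum
for t in [0, 2): the term is ∫ sqrt(2)*t**2/4·t^(s-1)
segment [2, 6) carries sqrt(2)*t; integrate it

2**(s + 1/2)*(6*3**s*(s + 2) - s - 3)/((s + 1)*(s + 2))
  Re(s) > -2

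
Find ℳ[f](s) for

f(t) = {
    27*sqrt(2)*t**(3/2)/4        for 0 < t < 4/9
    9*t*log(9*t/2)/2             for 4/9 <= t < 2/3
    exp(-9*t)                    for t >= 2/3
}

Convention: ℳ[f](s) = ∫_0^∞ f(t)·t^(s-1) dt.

reversing the common scale on t: 3*sqrt(3)*t**(3/2) on [0, 2/3); 3*t*log(3*t) on [2/3, 1); exp(-6*t) on [1, ∞)
the common scale on t comes off first: 3*sqrt(6)*t**(3/2)/4 on [0, 4/3); 3*t*log(3*t/2)/2 on [4/3, 2); exp(-3*t) on [2, ∞)
strip the common scale on t: t**(3/2) on [0, 2); t*log(t) on [2, 3); exp(-2*t) on [3, ∞)
f breaks at 4/9, 2/3 into 3 integrals to sum
between 0 and 4/9 the integrand is 27*sqrt(2)*t**(3/2)/4·t^(s-1)
between 4/9 and 2/3 the integrand is 9*t*log(9*t/2)/2·t^(s-1)
for t in [2/3, ∞): the term is ∫ exp(-9*t)·t^(s-1)

(-12**s*s*(2*s + 3)*log(4) - 12**s*(2*s + 3)*log(4) + 12**s*(4*s + 6) + 12**s*sqrt(2)*(4*s**2 + 8*s + 4) + 3*18**s*s*(2*s + 3)*log(3) + 18**s*(-6*s - 9) + 3*18**s*(2*s + 3)*log(3) + 3**s*(2*s + 3)*(s**2 + 2*s + 1)*uppergamma(s, 6))/(27**s*(2*s + 3)*(s**2 + 2*s + 1))
  Re(s) > -3/2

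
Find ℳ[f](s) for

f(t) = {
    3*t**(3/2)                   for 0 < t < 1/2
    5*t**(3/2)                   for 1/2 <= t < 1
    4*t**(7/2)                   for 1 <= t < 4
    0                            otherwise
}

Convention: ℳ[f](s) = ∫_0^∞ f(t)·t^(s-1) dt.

(1024*2**(2*s)*(2*s + 3) - 2**(1/2 - s)*(2*s + 7) + 4*s + 46)/((2*s + 3)*(2*s + 7))
  Re(s) > -3/2

along the cuts 1/2, 1, ℳ[f](s) splits into 3 integrals
for t in [0, 1/2): the term is ∫ 3*t**(3/2)·t^(s-1)
over [1/2, 1), the kernel integral of 5*t**(3/2) enters the sum
on [1, 4) integrate f = 4*t**(7/2) against the kernel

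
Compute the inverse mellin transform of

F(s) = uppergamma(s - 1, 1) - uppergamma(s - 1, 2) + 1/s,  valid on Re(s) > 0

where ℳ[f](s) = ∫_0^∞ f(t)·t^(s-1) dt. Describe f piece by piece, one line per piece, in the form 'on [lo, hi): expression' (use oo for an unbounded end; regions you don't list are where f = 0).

undo the shared t-power: t on [0, 1); exp(-t) on [1, 2)
treat the 2 regions marked off by 1 separately and sum
between 0 and 1 the integrand is 1·t^(s-1)
over [1, 2), the kernel integral of exp(-t)/t enters the sum

on [0, 1): 1
on [1, 2): exp(-t)/t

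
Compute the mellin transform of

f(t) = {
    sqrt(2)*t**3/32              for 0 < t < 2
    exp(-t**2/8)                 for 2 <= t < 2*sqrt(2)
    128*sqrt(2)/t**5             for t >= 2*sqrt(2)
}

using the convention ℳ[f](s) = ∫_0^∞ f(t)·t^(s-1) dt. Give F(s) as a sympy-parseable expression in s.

peel off the common scale on t: sqrt(2)*t**3/4 on [0, 1); exp(-t**2/2) on [1, sqrt(2)); 4*sqrt(2)/t**5 on [sqrt(2), ∞)
remove the power substitution first: sqrt(2)*t**(3/2)/4 on [0, 1); exp(-t/2) on [1, 2); 4*sqrt(2)/t**(5/2) on [2, ∞)
reversing the common scale on t: t**(3/2) on [0, 1/2); exp(-t) on [1/2, 1); t**(-5/2) on [1, ∞)
cuts at 2, 2*sqrt(2): linearity sums the 3 kernel integrals
segment [0, 2) carries sqrt(2)*t**3/32; integrate it
segment 2 to 2*sqrt(2) holds exp(-t**2/8); add its integral
segment [2*sqrt(2), ∞) carries 128*sqrt(2)/t**5; integrate it

2**s*(2*2**(s/2)*(s - 5)*(s + 3)*uppergamma(s/2, 1/2) - 2*2**(s/2)*(s - 5)*(s + 3)*uppergamma(s/2, 1) - 4*2**(s/2)*(s + 3) + sqrt(2)*(s - 5))/(4*(s - 5)*(s + 3))
  -3 < Re(s) < 5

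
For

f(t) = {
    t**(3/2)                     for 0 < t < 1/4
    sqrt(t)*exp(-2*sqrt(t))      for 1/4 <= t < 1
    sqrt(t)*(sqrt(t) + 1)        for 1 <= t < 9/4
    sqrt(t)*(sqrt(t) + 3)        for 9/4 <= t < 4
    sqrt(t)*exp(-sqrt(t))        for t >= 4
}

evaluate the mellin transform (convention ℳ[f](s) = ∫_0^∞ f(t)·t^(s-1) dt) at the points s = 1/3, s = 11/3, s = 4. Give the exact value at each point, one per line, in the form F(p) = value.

F(1/3) = 2**(1/3)*(-792*3**(2/3) - 429*2**(2/3) - 220*uppergamma(5/3, 2) + 15 + 220*uppergamma(5/3, 1) + 440*2**(2/3)*uppergamma(5/3, 2) + 4488*2**(1/3))/440
F(11/3) = 2**(2/3)*(-21700*uppergamma(25/3, 2) - 34169688*3**(1/3) - 1261824*2**(1/3) + 525 + 21700*uppergamma(25/3, 1) + 816709632*2**(2/3) + 5555200*2**(1/3)*uppergamma(25/3, 2))/5555200
F(4) = (217009980*E + 267949573*exp(2) + 301364743680)*exp(-2)/506880

back out the shared t-power: t on [0, 1/4); exp(-2*sqrt(t)) on [1/4, 1); sqrt(t) + 1 on [1, 9/4); …
back out the power substitution: t**2 on [0, 1/2); exp(-2*t) on [1/2, 1); t + 1 on [1, 3/2); …
treat the 5 regions marked off by 1/4, 1, 9/4, 4 separately and sum
∫ t**(3/2)·t^(s-1) over [0, 1/4)
for t in [1/4, 1): the term is ∫ sqrt(t)*exp(-2*sqrt(t))·t^(s-1)
on [1, 9/4): add ∫ sqrt(t)*(sqrt(t) + 1)·t^(s-1) dt
over [9/4, 4), the kernel integral of sqrt(t)*(sqrt(t) + 3) enters the sum
for t in [4, ∞): the term is ∫ sqrt(t)*exp(-sqrt(t))·t^(s-1)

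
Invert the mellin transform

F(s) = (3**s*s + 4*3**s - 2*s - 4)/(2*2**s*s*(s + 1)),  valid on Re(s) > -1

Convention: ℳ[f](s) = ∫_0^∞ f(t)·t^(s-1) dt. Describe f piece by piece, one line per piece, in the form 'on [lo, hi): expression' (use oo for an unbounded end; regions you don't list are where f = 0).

on [0, 1/2): t
on [1/2, 3/2): 2 - t

split f at 1/2: ℳ[f](s) collects 2 kernel integrals
over [0, 1/2), the kernel integral of t enters the sum
segment 1/2 to 3/2 holds (2 - t); add its integral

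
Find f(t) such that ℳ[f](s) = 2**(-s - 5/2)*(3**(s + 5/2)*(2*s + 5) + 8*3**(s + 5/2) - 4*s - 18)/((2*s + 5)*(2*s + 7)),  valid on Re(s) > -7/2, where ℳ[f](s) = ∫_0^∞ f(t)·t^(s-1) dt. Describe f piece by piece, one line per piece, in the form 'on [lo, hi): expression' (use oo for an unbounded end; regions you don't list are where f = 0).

undo the shared t-power: t**3 on [0, 1/2); t**2*(2 - t) on [1/2, 3/2)
reversing the shared t-power: t on [0, 1/2); 2 - t on [1/2, 3/2)
cuts at 1/2: linearity sums the 2 kernel integrals
over [0, 1/2), the kernel integral of t**(7/2) enters the sum
[1/2, 3/2) adds the kernel integral of t**(5/2)*(2 - t)

on [0, 1/2): t**(7/2)
on [1/2, 3/2): t**(5/2)*(2 - t)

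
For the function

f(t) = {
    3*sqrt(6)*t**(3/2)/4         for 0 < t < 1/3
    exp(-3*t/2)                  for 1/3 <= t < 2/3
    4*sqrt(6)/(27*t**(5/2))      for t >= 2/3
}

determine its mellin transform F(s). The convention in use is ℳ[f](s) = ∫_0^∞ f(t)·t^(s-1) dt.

(2*2**s*(2*s - 5)*(2*s + 3)*uppergamma(s, 1/2) - 2*2**s*(2*s - 5)*(2*s + 3)*uppergamma(s, 1) - 4*2**s*(2*s + 3) + sqrt(2)*(2*s - 5))/(2*3**s*(2*s - 5)*(2*s + 3))
  -3/2 < Re(s) < 5/2

reversing the common scale on t: t**(3/2) on [0, 1/2); exp(-t) on [1/2, 1); t**(-5/2) on [1, ∞)
treat the 3 regions marked off by 1/3, 2/3 separately and sum
segment [0, 1/3) carries 3*sqrt(6)*t**(3/2)/4; integrate it
segment [1/3, 2/3) carries exp(-3*t/2); integrate it
for t in [2/3, ∞): the term is ∫ 4*sqrt(6)/(27*t**(5/2))·t^(s-1)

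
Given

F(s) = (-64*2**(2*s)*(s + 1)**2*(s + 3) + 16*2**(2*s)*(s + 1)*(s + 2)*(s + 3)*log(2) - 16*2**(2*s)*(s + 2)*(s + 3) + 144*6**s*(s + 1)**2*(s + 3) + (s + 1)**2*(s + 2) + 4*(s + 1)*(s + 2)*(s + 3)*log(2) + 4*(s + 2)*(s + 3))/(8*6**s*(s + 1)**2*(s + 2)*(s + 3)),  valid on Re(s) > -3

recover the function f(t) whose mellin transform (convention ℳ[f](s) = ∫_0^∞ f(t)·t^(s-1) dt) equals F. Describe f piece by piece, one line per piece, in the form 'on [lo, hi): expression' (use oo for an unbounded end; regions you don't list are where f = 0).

on [0, 1/6): 27*t**3
on [1/6, 2/3): 3*t*log(3*t)
on [2/3, 1): 18*t**2

back out the common scale on t: t**3 on [0, 1/2); t*log(t) on [1/2, 2); 2*t**2 on [2, 3)
the shared t-power comes off first: t**2 on [0, 1/2); log(t) on [1/2, 2); 2*t on [2, 3)
slice at 1/6, 2/3, transform all 3 pieces, and sum them
on [0, 1/6): add ∫ 27*t**3·t^(s-1) dt
∫ 3*t*log(3*t)·t^(s-1) over [1/6, 2/3)
between 2/3 and 1 the integrand is 18*t**2·t^(s-1)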